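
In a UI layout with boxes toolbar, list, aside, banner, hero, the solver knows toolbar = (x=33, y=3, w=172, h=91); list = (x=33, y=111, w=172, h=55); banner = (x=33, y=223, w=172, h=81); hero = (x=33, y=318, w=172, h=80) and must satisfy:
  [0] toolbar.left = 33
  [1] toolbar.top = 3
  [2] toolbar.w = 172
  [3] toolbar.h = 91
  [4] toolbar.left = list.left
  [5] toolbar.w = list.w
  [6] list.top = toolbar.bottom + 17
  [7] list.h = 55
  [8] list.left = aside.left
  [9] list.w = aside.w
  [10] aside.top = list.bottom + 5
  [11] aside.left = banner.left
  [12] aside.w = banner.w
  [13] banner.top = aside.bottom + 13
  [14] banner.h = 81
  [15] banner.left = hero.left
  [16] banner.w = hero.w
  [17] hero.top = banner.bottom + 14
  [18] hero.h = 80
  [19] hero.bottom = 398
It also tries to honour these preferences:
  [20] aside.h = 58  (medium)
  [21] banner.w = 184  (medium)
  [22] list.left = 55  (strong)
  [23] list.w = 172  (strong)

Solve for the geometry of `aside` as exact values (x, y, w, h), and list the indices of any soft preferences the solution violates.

1. aside.x = 33  [list.left = aside.left]
2. aside.w = 172  [list.w = aside.w]
3. aside.y = 171  [aside.top = list.bottom + 5]
4. aside.h = 39  [banner.top = aside.bottom + 13]

aside = (x=33, y=171, w=172, h=39)
violated soft preferences: 20, 21, 22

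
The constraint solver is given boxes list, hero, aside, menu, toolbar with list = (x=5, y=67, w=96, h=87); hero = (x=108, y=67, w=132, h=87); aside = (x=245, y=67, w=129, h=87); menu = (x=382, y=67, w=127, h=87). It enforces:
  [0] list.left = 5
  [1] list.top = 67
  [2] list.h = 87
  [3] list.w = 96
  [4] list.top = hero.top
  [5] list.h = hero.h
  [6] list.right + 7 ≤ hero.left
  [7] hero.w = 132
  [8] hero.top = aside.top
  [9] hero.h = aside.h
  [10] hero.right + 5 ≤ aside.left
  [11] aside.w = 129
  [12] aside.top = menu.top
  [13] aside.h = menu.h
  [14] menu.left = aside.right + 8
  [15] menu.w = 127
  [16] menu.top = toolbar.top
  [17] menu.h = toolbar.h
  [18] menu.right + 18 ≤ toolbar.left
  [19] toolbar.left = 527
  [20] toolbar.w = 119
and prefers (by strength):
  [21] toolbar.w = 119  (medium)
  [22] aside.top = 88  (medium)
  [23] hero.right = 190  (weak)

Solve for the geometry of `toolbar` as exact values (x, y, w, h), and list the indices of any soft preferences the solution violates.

toolbar = (x=527, y=67, w=119, h=87)
violated soft preferences: 22, 23

1. toolbar.y = 67  [menu.top = toolbar.top]
2. toolbar.h = 87  [menu.h = toolbar.h]
3. toolbar.x = 527  [toolbar.left = 527]
4. toolbar.w = 119  [toolbar.w = 119]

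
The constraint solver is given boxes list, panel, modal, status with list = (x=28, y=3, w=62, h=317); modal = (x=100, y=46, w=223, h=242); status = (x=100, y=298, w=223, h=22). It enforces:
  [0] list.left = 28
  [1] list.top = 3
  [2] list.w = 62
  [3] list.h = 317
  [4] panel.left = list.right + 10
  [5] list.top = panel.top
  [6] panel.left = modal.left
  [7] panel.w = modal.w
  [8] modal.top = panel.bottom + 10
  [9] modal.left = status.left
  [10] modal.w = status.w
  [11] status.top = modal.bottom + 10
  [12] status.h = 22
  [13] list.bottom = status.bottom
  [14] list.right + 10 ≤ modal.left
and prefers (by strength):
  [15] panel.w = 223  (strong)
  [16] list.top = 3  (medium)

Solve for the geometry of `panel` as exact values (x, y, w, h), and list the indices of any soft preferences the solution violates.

panel = (x=100, y=3, w=223, h=33)
violated soft preferences: none

1. panel.x = 100  [panel.left = list.right + 10]
2. panel.y = 3  [list.top = panel.top]
3. panel.w = 223  [panel.w = modal.w]
4. panel.h = 33  [modal.top = panel.bottom + 10]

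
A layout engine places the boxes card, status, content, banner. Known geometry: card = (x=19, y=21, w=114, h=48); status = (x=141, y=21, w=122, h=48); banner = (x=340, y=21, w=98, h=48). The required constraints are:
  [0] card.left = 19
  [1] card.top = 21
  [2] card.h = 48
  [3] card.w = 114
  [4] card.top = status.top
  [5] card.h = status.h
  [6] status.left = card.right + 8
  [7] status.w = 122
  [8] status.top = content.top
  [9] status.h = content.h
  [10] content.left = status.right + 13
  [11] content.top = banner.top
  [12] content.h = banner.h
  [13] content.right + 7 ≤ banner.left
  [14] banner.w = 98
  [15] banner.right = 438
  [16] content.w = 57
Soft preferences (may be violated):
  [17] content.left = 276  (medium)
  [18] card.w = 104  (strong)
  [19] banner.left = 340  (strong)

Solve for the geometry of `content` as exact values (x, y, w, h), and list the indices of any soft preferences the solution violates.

content = (x=276, y=21, w=57, h=48)
violated soft preferences: 18

1. content.y = 21  [status.top = content.top]
2. content.h = 48  [status.h = content.h]
3. content.x = 276  [content.left = status.right + 13]
4. content.w = 57  [content.w = 57]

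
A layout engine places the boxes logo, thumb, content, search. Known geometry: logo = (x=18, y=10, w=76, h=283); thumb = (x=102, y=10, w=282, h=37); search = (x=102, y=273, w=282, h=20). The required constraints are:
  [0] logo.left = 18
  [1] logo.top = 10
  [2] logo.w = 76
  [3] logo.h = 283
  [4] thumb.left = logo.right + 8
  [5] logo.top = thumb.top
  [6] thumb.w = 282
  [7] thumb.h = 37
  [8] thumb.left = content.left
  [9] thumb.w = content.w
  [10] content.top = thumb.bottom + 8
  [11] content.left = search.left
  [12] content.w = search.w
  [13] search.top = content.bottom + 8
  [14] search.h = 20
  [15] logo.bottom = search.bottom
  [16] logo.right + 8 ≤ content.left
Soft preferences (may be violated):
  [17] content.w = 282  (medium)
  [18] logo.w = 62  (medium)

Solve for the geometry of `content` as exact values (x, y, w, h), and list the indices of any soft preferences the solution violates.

content = (x=102, y=55, w=282, h=210)
violated soft preferences: 18

1. content.x = 102  [thumb.left = content.left]
2. content.w = 282  [thumb.w = content.w]
3. content.y = 55  [content.top = thumb.bottom + 8]
4. content.h = 210  [search.top = content.bottom + 8]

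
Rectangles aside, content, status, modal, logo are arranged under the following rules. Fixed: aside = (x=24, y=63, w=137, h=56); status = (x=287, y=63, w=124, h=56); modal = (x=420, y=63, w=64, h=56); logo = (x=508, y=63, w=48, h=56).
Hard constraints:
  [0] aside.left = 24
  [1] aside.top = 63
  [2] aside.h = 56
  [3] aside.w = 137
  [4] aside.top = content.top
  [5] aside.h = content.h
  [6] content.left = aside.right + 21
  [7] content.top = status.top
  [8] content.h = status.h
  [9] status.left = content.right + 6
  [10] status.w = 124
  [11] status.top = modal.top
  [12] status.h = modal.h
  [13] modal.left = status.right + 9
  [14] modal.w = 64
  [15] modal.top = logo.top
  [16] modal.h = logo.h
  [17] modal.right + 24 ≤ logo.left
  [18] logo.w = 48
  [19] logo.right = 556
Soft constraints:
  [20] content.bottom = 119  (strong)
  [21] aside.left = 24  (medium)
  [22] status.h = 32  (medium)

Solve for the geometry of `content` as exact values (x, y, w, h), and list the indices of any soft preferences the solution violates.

1. content.y = 63  [aside.top = content.top]
2. content.h = 56  [aside.h = content.h]
3. content.x = 182  [content.left = aside.right + 21]
4. content.w = 99  [status.left = content.right + 6]

content = (x=182, y=63, w=99, h=56)
violated soft preferences: 22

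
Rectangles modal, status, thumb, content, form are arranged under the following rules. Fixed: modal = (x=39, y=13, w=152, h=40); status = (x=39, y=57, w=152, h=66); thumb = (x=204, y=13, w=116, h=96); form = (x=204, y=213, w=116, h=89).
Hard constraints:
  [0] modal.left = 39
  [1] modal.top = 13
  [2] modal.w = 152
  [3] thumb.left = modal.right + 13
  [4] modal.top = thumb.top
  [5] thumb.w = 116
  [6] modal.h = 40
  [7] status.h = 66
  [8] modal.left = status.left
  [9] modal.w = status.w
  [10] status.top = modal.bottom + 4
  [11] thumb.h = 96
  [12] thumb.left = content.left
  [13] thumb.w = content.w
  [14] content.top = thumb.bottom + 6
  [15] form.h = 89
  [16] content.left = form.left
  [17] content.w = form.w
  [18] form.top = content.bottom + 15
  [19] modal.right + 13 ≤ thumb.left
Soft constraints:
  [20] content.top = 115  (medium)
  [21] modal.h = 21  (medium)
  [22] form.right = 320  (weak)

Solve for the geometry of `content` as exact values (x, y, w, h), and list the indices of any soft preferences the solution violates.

1. content.x = 204  [thumb.left = content.left]
2. content.w = 116  [thumb.w = content.w]
3. content.y = 115  [content.top = thumb.bottom + 6]
4. content.h = 83  [form.top = content.bottom + 15]

content = (x=204, y=115, w=116, h=83)
violated soft preferences: 21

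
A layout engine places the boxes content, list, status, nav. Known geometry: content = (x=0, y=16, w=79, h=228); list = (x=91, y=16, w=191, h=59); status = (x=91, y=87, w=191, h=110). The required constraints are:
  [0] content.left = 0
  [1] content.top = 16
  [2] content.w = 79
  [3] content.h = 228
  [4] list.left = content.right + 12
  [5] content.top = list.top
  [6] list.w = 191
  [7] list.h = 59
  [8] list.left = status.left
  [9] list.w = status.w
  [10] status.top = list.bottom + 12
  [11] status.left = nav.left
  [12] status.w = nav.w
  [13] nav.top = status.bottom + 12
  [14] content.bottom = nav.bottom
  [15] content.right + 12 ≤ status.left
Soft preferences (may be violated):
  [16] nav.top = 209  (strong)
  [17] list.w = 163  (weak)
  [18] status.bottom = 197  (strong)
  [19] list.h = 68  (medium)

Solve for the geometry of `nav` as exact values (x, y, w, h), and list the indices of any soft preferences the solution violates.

1. nav.x = 91  [status.left = nav.left]
2. nav.w = 191  [status.w = nav.w]
3. nav.y = 209  [nav.top = status.bottom + 12]
4. nav.h = 35  [content.bottom = nav.bottom]

nav = (x=91, y=209, w=191, h=35)
violated soft preferences: 17, 19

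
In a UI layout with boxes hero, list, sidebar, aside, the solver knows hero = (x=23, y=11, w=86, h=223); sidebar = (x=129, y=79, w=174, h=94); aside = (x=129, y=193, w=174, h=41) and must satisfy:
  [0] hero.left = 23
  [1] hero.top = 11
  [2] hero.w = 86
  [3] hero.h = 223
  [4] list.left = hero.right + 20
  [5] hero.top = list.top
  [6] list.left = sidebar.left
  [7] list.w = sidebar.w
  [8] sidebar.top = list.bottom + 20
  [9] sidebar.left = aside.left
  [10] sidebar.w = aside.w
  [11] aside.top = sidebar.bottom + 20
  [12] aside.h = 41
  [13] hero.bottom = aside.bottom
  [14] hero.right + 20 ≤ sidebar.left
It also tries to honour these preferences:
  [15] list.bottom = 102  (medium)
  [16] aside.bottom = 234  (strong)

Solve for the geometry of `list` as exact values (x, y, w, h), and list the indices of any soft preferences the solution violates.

1. list.x = 129  [list.left = hero.right + 20]
2. list.y = 11  [hero.top = list.top]
3. list.w = 174  [list.w = sidebar.w]
4. list.h = 48  [sidebar.top = list.bottom + 20]

list = (x=129, y=11, w=174, h=48)
violated soft preferences: 15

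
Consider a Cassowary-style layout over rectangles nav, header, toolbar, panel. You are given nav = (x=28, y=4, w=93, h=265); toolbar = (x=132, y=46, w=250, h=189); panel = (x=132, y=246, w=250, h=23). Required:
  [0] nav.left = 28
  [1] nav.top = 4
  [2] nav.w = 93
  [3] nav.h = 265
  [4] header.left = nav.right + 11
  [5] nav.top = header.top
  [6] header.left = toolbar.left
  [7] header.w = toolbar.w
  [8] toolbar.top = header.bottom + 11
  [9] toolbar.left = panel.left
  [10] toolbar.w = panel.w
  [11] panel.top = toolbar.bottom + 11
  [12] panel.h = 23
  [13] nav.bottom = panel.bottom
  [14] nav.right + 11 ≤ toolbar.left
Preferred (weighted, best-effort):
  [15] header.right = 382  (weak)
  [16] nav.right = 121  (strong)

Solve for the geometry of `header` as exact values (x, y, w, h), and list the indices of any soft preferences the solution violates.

header = (x=132, y=4, w=250, h=31)
violated soft preferences: none

1. header.x = 132  [header.left = nav.right + 11]
2. header.y = 4  [nav.top = header.top]
3. header.w = 250  [header.w = toolbar.w]
4. header.h = 31  [toolbar.top = header.bottom + 11]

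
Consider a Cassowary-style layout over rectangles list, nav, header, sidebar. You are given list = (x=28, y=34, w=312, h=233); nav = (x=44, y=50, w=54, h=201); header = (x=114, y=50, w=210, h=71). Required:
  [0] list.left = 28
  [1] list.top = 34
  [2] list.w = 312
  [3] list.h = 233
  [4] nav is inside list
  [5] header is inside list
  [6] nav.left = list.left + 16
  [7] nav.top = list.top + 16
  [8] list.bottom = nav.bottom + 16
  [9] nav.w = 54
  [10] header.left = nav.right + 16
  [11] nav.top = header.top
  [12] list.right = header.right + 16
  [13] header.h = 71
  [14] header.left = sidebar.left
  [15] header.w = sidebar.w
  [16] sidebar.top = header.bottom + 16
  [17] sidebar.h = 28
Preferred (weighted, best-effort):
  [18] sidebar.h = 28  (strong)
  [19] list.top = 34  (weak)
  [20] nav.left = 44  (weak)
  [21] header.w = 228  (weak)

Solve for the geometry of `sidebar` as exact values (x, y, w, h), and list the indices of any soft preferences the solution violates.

1. sidebar.x = 114  [header.left = sidebar.left]
2. sidebar.w = 210  [header.w = sidebar.w]
3. sidebar.y = 137  [sidebar.top = header.bottom + 16]
4. sidebar.h = 28  [sidebar.h = 28]

sidebar = (x=114, y=137, w=210, h=28)
violated soft preferences: 21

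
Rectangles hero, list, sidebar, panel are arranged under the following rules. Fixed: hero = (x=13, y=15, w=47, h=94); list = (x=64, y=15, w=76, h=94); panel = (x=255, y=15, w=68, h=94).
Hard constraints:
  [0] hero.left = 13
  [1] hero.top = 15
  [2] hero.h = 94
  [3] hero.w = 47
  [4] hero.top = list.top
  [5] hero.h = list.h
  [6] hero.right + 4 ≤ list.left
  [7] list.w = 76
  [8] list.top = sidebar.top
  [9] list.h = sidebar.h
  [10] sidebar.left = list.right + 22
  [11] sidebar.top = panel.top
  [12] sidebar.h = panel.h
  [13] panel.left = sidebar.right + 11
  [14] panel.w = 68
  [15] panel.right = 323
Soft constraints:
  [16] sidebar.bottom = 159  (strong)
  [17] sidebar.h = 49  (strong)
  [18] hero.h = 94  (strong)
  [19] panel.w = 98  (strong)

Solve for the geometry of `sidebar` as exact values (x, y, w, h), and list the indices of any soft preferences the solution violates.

sidebar = (x=162, y=15, w=82, h=94)
violated soft preferences: 16, 17, 19

1. sidebar.y = 15  [list.top = sidebar.top]
2. sidebar.h = 94  [list.h = sidebar.h]
3. sidebar.x = 162  [sidebar.left = list.right + 22]
4. sidebar.w = 82  [panel.left = sidebar.right + 11]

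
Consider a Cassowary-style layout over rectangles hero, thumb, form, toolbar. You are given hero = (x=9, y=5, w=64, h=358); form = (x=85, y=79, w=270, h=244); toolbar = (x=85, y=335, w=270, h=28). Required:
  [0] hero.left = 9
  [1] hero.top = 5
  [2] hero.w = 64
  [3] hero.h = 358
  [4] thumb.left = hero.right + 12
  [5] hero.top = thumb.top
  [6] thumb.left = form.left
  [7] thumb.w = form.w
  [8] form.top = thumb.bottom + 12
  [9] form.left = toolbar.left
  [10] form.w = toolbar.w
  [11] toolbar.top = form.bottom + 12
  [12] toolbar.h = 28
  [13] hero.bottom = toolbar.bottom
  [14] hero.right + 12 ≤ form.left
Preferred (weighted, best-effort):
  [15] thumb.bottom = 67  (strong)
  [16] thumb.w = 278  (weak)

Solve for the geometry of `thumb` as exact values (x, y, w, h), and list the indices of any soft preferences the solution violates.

1. thumb.x = 85  [thumb.left = hero.right + 12]
2. thumb.y = 5  [hero.top = thumb.top]
3. thumb.w = 270  [thumb.w = form.w]
4. thumb.h = 62  [form.top = thumb.bottom + 12]

thumb = (x=85, y=5, w=270, h=62)
violated soft preferences: 16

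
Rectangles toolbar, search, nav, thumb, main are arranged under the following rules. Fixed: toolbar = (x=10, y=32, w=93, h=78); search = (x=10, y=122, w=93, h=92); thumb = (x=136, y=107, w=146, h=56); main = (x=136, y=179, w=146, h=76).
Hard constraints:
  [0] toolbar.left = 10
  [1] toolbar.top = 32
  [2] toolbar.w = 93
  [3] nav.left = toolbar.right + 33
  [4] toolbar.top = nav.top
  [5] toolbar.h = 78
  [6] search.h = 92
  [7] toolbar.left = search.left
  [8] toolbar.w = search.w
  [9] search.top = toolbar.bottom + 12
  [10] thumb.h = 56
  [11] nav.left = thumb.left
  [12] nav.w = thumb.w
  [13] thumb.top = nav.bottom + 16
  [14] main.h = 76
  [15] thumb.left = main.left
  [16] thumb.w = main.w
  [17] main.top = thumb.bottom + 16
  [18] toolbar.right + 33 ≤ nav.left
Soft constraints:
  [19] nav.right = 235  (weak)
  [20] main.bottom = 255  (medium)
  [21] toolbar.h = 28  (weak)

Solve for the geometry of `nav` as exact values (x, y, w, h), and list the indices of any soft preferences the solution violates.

1. nav.x = 136  [nav.left = toolbar.right + 33]
2. nav.y = 32  [toolbar.top = nav.top]
3. nav.w = 146  [nav.w = thumb.w]
4. nav.h = 59  [thumb.top = nav.bottom + 16]

nav = (x=136, y=32, w=146, h=59)
violated soft preferences: 19, 21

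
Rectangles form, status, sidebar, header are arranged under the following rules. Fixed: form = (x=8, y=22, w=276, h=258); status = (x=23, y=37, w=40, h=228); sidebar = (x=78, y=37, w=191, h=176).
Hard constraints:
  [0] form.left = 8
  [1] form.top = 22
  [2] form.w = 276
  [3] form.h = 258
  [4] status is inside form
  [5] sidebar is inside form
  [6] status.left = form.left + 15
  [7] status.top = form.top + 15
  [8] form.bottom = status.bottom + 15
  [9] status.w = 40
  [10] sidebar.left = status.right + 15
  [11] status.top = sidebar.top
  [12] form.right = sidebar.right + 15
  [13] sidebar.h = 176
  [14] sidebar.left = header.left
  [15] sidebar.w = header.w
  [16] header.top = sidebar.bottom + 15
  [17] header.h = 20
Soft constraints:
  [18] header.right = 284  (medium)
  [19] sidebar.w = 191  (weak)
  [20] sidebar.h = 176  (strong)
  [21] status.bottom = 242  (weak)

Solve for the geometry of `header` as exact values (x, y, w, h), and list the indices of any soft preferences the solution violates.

header = (x=78, y=228, w=191, h=20)
violated soft preferences: 18, 21

1. header.x = 78  [sidebar.left = header.left]
2. header.w = 191  [sidebar.w = header.w]
3. header.y = 228  [header.top = sidebar.bottom + 15]
4. header.h = 20  [header.h = 20]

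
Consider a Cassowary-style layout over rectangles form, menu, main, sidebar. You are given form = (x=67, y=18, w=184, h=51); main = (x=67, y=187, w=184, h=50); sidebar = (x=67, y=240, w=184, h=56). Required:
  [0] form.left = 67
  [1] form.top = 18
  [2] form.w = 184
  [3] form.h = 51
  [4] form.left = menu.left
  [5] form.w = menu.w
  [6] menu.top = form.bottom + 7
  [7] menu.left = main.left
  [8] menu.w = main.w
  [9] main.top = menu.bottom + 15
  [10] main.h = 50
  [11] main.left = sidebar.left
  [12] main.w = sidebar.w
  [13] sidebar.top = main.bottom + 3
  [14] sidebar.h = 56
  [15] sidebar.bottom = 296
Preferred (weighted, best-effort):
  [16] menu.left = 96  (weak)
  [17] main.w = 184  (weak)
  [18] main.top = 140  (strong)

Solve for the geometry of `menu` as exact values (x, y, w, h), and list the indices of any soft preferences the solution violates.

menu = (x=67, y=76, w=184, h=96)
violated soft preferences: 16, 18

1. menu.x = 67  [form.left = menu.left]
2. menu.w = 184  [form.w = menu.w]
3. menu.y = 76  [menu.top = form.bottom + 7]
4. menu.h = 96  [main.top = menu.bottom + 15]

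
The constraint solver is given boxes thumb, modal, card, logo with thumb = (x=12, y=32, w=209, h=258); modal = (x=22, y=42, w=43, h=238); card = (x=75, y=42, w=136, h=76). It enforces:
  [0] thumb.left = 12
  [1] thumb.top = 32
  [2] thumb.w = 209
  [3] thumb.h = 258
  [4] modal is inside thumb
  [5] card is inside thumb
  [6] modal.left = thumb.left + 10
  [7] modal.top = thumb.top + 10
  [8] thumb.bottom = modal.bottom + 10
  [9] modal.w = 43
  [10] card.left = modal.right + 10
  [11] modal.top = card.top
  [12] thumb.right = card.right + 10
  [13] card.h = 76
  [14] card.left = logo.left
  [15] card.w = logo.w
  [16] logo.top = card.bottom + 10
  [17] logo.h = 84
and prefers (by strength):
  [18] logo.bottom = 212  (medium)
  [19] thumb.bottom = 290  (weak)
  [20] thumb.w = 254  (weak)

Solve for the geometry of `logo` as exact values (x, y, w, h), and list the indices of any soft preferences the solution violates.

logo = (x=75, y=128, w=136, h=84)
violated soft preferences: 20

1. logo.x = 75  [card.left = logo.left]
2. logo.w = 136  [card.w = logo.w]
3. logo.y = 128  [logo.top = card.bottom + 10]
4. logo.h = 84  [logo.h = 84]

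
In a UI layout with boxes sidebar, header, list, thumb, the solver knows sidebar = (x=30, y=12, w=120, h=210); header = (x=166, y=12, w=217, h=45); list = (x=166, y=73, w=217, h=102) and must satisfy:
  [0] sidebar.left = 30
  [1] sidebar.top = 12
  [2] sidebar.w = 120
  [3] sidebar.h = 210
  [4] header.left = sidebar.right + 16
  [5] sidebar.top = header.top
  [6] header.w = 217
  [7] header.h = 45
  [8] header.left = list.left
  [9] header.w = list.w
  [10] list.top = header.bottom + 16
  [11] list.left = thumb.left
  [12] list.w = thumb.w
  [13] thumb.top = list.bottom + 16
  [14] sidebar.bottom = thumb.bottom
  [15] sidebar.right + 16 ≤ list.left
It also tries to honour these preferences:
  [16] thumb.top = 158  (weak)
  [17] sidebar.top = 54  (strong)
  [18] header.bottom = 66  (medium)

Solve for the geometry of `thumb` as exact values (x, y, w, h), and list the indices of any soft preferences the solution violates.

1. thumb.x = 166  [list.left = thumb.left]
2. thumb.w = 217  [list.w = thumb.w]
3. thumb.y = 191  [thumb.top = list.bottom + 16]
4. thumb.h = 31  [sidebar.bottom = thumb.bottom]

thumb = (x=166, y=191, w=217, h=31)
violated soft preferences: 16, 17, 18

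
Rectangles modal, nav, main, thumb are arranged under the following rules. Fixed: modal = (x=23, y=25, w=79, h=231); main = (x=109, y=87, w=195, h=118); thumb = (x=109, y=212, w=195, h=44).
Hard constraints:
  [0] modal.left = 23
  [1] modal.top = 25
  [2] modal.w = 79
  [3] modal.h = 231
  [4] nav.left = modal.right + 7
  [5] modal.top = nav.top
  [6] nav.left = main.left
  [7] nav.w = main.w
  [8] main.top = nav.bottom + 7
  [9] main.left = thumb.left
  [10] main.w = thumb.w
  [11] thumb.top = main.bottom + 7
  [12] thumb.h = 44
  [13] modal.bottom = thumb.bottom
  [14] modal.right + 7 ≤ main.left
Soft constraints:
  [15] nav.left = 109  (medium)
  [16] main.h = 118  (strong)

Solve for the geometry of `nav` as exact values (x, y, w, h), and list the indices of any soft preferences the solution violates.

nav = (x=109, y=25, w=195, h=55)
violated soft preferences: none

1. nav.x = 109  [nav.left = modal.right + 7]
2. nav.y = 25  [modal.top = nav.top]
3. nav.w = 195  [nav.w = main.w]
4. nav.h = 55  [main.top = nav.bottom + 7]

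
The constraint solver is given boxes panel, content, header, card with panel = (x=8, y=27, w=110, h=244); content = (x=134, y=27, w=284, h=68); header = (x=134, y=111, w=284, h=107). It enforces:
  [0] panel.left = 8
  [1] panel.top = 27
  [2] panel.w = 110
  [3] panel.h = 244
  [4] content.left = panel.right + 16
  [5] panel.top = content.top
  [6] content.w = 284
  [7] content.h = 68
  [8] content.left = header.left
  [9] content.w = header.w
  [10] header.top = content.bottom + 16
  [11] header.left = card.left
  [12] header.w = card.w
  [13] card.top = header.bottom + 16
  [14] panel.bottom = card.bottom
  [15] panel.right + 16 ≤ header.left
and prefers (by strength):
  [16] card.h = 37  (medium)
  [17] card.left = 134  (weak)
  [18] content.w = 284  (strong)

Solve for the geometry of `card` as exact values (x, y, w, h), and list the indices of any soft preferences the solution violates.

card = (x=134, y=234, w=284, h=37)
violated soft preferences: none

1. card.x = 134  [header.left = card.left]
2. card.w = 284  [header.w = card.w]
3. card.y = 234  [card.top = header.bottom + 16]
4. card.h = 37  [panel.bottom = card.bottom]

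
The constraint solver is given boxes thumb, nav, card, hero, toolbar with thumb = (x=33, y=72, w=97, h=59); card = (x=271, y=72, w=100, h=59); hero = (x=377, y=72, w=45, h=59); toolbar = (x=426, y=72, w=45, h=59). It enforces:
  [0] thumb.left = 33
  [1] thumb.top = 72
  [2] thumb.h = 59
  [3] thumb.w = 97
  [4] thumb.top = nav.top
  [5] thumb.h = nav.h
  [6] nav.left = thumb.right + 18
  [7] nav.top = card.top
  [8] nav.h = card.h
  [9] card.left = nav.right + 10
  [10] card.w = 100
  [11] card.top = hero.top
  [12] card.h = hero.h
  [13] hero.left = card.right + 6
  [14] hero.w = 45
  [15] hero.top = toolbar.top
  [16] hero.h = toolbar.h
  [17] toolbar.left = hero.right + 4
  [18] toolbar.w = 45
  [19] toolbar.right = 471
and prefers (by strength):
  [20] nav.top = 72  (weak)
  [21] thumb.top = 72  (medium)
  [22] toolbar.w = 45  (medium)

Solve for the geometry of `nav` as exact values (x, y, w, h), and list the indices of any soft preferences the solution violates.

1. nav.y = 72  [thumb.top = nav.top]
2. nav.h = 59  [thumb.h = nav.h]
3. nav.x = 148  [nav.left = thumb.right + 18]
4. nav.w = 113  [card.left = nav.right + 10]

nav = (x=148, y=72, w=113, h=59)
violated soft preferences: none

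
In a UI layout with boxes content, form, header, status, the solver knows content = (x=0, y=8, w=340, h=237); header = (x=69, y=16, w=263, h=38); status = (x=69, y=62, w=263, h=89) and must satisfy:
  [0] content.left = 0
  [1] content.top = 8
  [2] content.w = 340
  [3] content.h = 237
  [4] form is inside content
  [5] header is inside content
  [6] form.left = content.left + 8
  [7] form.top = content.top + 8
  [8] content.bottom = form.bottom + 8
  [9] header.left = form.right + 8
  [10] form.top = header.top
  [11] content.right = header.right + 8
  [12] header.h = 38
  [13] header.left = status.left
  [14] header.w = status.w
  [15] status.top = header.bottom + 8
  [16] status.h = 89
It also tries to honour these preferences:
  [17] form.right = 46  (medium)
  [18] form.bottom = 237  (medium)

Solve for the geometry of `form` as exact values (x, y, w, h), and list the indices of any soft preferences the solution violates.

form = (x=8, y=16, w=53, h=221)
violated soft preferences: 17

1. form.x = 8  [form.left = content.left + 8]
2. form.y = 16  [form.top = content.top + 8]
3. form.h = 221  [content.bottom = form.bottom + 8]
4. form.w = 53  [header.left = form.right + 8]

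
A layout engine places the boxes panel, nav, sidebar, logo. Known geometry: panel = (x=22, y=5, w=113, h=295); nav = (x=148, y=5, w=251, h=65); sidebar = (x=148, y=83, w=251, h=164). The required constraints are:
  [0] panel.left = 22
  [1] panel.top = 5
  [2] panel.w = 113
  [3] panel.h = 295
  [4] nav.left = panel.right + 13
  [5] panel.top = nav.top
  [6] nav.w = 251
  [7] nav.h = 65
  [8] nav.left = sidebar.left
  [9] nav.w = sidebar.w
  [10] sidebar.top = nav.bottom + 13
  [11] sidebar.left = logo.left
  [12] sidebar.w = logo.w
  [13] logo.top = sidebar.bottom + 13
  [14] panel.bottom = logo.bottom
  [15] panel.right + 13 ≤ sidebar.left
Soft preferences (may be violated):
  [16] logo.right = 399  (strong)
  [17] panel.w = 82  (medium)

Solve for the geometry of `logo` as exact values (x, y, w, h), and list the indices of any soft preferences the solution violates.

1. logo.x = 148  [sidebar.left = logo.left]
2. logo.w = 251  [sidebar.w = logo.w]
3. logo.y = 260  [logo.top = sidebar.bottom + 13]
4. logo.h = 40  [panel.bottom = logo.bottom]

logo = (x=148, y=260, w=251, h=40)
violated soft preferences: 17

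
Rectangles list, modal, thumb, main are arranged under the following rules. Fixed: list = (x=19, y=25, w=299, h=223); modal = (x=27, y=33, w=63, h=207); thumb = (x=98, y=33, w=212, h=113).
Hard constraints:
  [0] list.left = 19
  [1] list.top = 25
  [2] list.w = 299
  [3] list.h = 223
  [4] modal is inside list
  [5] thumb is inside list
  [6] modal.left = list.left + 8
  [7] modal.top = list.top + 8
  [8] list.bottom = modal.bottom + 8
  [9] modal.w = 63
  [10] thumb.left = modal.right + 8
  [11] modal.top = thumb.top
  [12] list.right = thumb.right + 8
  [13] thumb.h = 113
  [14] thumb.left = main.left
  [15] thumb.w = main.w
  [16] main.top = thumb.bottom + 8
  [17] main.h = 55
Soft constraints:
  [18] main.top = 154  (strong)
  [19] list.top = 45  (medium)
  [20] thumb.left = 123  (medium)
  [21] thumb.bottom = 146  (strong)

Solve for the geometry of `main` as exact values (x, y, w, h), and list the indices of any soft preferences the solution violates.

main = (x=98, y=154, w=212, h=55)
violated soft preferences: 19, 20

1. main.x = 98  [thumb.left = main.left]
2. main.w = 212  [thumb.w = main.w]
3. main.y = 154  [main.top = thumb.bottom + 8]
4. main.h = 55  [main.h = 55]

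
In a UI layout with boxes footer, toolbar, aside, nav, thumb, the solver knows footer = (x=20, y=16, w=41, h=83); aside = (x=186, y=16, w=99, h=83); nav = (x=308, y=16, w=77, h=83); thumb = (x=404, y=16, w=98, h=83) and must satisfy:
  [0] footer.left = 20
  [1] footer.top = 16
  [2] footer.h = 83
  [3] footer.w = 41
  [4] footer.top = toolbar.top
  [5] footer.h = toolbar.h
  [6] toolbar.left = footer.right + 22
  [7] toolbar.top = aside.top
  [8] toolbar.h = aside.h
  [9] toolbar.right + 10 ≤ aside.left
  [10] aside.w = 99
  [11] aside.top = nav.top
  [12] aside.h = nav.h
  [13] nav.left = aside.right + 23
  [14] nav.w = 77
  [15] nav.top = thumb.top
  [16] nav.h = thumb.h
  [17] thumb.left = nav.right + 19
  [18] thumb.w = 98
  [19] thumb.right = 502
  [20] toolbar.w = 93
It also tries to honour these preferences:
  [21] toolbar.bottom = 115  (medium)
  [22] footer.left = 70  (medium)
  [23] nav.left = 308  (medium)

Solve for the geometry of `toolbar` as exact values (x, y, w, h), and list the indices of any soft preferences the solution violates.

1. toolbar.y = 16  [footer.top = toolbar.top]
2. toolbar.h = 83  [footer.h = toolbar.h]
3. toolbar.x = 83  [toolbar.left = footer.right + 22]
4. toolbar.w = 93  [toolbar.w = 93]

toolbar = (x=83, y=16, w=93, h=83)
violated soft preferences: 21, 22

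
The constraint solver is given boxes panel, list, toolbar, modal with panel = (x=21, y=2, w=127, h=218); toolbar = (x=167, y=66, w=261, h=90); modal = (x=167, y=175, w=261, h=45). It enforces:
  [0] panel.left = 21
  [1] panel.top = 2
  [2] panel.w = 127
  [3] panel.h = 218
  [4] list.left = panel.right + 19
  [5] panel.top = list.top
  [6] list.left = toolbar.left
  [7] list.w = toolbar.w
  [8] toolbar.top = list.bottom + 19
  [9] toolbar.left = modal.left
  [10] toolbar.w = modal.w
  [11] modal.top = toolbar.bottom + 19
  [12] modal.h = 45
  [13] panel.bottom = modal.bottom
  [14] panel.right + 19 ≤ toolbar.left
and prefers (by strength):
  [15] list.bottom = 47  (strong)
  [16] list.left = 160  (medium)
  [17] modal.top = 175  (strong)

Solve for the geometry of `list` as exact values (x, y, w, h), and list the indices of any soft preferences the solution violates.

list = (x=167, y=2, w=261, h=45)
violated soft preferences: 16

1. list.x = 167  [list.left = panel.right + 19]
2. list.y = 2  [panel.top = list.top]
3. list.w = 261  [list.w = toolbar.w]
4. list.h = 45  [toolbar.top = list.bottom + 19]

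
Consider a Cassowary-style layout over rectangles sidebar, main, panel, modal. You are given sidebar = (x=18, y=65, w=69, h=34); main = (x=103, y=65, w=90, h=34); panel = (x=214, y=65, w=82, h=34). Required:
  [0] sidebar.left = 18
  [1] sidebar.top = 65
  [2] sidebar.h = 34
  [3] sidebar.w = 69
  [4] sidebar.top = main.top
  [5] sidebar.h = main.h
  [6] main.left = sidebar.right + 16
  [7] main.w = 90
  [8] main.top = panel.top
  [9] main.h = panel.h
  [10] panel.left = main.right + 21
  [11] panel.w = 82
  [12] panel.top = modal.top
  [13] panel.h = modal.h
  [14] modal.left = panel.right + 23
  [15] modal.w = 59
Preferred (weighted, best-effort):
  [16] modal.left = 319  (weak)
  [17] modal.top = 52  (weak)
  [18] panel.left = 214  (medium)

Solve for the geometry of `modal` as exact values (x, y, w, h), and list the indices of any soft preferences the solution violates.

modal = (x=319, y=65, w=59, h=34)
violated soft preferences: 17

1. modal.y = 65  [panel.top = modal.top]
2. modal.h = 34  [panel.h = modal.h]
3. modal.x = 319  [modal.left = panel.right + 23]
4. modal.w = 59  [modal.w = 59]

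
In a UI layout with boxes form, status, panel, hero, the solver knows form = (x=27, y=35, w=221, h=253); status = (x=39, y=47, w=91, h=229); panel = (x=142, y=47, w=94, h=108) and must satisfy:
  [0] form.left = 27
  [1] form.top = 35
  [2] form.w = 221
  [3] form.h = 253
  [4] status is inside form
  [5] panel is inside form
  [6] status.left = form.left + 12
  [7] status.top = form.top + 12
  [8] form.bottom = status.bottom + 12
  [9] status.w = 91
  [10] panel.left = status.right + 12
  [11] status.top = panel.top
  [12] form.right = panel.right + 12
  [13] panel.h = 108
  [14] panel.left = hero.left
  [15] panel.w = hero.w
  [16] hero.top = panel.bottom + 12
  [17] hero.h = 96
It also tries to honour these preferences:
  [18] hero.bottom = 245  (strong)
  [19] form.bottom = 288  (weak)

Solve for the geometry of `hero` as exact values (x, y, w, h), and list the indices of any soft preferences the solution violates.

1. hero.x = 142  [panel.left = hero.left]
2. hero.w = 94  [panel.w = hero.w]
3. hero.y = 167  [hero.top = panel.bottom + 12]
4. hero.h = 96  [hero.h = 96]

hero = (x=142, y=167, w=94, h=96)
violated soft preferences: 18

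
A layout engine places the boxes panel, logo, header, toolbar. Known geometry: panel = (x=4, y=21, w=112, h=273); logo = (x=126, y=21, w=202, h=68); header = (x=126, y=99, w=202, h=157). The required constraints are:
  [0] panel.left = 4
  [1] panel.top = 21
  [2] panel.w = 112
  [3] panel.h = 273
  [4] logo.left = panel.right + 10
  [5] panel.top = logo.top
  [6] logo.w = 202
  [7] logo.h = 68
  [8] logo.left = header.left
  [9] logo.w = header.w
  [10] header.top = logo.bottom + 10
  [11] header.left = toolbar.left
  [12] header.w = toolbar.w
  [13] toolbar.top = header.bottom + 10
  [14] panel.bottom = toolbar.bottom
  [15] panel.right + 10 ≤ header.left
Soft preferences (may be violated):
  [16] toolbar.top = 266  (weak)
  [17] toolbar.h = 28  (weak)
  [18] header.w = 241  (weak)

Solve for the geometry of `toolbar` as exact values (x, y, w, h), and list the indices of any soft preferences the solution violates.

1. toolbar.x = 126  [header.left = toolbar.left]
2. toolbar.w = 202  [header.w = toolbar.w]
3. toolbar.y = 266  [toolbar.top = header.bottom + 10]
4. toolbar.h = 28  [panel.bottom = toolbar.bottom]

toolbar = (x=126, y=266, w=202, h=28)
violated soft preferences: 18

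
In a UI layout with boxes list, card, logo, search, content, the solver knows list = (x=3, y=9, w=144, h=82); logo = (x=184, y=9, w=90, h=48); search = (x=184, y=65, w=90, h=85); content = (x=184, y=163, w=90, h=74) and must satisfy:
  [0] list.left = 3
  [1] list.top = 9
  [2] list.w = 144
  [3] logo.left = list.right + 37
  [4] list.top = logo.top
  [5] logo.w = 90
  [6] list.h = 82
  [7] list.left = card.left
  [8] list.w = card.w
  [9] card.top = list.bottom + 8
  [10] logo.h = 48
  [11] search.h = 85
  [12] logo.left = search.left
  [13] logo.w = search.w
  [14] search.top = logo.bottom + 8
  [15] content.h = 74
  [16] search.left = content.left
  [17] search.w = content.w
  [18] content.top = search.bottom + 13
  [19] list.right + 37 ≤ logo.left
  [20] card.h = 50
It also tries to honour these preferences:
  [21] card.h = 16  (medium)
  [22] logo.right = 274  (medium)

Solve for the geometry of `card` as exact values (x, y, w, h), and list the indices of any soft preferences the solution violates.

card = (x=3, y=99, w=144, h=50)
violated soft preferences: 21

1. card.x = 3  [list.left = card.left]
2. card.w = 144  [list.w = card.w]
3. card.y = 99  [card.top = list.bottom + 8]
4. card.h = 50  [card.h = 50]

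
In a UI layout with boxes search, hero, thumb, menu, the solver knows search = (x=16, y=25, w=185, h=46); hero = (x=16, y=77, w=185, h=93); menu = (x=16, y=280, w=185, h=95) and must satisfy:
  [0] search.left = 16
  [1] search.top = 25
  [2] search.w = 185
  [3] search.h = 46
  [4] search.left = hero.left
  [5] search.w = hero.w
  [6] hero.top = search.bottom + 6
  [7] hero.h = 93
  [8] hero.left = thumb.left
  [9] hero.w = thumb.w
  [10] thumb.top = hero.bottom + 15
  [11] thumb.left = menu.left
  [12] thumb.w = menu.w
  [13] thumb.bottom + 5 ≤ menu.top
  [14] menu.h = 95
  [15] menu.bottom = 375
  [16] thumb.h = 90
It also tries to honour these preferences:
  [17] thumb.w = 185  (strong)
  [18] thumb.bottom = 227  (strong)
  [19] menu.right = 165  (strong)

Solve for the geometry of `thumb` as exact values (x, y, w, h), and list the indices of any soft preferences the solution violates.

1. thumb.x = 16  [hero.left = thumb.left]
2. thumb.w = 185  [hero.w = thumb.w]
3. thumb.y = 185  [thumb.top = hero.bottom + 15]
4. thumb.h = 90  [thumb.h = 90]

thumb = (x=16, y=185, w=185, h=90)
violated soft preferences: 18, 19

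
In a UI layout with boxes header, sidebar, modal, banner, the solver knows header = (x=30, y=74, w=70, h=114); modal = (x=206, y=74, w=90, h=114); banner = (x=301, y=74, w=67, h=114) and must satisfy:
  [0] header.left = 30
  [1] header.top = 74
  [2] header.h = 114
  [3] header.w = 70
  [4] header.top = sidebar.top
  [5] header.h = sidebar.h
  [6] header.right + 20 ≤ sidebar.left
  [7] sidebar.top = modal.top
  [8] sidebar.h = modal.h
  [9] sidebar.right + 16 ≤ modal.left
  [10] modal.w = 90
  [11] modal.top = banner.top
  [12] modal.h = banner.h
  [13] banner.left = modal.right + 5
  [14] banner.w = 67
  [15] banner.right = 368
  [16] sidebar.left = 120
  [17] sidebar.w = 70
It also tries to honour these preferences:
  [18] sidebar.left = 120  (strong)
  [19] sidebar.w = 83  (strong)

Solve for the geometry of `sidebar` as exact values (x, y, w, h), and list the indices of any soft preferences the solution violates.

1. sidebar.y = 74  [header.top = sidebar.top]
2. sidebar.h = 114  [header.h = sidebar.h]
3. sidebar.x = 120  [sidebar.left = 120]
4. sidebar.w = 70  [sidebar.w = 70]

sidebar = (x=120, y=74, w=70, h=114)
violated soft preferences: 19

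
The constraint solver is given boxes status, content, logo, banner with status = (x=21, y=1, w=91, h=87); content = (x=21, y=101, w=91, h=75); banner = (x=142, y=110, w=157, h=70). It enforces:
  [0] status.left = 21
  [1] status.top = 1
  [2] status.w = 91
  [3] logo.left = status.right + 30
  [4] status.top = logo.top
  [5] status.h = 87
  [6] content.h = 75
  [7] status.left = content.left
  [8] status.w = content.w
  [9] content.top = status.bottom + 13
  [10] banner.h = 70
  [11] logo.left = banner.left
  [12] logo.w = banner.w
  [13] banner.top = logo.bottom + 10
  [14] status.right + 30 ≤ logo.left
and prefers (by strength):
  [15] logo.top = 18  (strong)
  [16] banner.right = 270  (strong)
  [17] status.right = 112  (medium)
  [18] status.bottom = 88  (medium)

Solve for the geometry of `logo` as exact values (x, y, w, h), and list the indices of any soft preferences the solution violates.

logo = (x=142, y=1, w=157, h=99)
violated soft preferences: 15, 16

1. logo.x = 142  [logo.left = status.right + 30]
2. logo.y = 1  [status.top = logo.top]
3. logo.w = 157  [logo.w = banner.w]
4. logo.h = 99  [banner.top = logo.bottom + 10]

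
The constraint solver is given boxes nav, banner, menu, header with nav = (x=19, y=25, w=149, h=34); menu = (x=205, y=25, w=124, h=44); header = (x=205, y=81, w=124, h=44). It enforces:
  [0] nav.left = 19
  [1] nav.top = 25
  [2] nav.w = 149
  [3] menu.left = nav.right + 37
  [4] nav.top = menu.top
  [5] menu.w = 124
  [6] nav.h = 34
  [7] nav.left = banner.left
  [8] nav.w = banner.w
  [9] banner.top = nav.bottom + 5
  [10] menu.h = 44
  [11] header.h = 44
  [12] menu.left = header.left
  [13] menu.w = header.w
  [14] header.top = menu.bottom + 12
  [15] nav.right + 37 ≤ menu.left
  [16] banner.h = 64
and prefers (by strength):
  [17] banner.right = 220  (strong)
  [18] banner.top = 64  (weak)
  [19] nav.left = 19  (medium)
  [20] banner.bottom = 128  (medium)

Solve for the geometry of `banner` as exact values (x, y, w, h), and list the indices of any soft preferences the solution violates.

banner = (x=19, y=64, w=149, h=64)
violated soft preferences: 17

1. banner.x = 19  [nav.left = banner.left]
2. banner.w = 149  [nav.w = banner.w]
3. banner.y = 64  [banner.top = nav.bottom + 5]
4. banner.h = 64  [banner.h = 64]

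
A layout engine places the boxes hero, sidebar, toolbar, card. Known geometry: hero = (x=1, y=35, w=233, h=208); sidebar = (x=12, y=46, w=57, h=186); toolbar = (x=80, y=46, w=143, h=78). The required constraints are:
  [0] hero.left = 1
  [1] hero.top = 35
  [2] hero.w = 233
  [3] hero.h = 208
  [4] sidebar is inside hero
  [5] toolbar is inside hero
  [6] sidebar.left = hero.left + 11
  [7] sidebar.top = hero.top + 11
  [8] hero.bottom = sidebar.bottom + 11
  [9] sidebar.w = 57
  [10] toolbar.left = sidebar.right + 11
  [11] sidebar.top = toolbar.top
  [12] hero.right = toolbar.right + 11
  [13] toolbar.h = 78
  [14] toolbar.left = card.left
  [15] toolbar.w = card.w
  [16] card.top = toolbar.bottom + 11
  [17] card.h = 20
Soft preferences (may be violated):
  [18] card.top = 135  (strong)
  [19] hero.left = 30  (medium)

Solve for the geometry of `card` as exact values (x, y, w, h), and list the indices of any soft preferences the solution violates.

1. card.x = 80  [toolbar.left = card.left]
2. card.w = 143  [toolbar.w = card.w]
3. card.y = 135  [card.top = toolbar.bottom + 11]
4. card.h = 20  [card.h = 20]

card = (x=80, y=135, w=143, h=20)
violated soft preferences: 19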